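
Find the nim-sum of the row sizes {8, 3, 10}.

1

Nim-sum: 8 ⊕ 3 ⊕ 10 = 1.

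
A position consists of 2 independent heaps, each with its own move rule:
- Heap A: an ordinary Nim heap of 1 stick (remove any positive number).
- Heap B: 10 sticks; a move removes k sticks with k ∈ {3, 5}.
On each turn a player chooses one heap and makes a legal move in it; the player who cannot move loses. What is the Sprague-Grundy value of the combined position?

Heap A is a plain Nim heap of size 1, so its Grundy value is 1.
Build the Grundy sequence for heap B with g(k) = mex{g(k−s) : s ∈ {3, 5}, s ≤ k}:
g(0) = mex{} = 0
g(1) = mex{} = 0
g(2) = mex{} = 0
g(3) = mex{0} = 1
g(4) = mex{0} = 1
g(5) = mex{0} = 1
g(6) = mex{0,1} = 2
g(7) = mex{0,1} = 2
g(8) = mex{1} = 0
g(9) = mex{1,2} = 0
g(10) = mex{1,2} = 0
So g(10) = 0.
The value of a disjunctive sum is the nim-sum of the parts.
Combined value = 1 XOR 0 = 1.

1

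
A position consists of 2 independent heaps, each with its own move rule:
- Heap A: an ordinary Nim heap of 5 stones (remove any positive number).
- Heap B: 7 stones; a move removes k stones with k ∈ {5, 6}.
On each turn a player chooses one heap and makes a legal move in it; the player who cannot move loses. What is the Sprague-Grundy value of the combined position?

Heap A is a plain Nim heap of size 5, so its Grundy value is 5.
For heap B, compute g(0), g(1), … with moves {5, 6}:
g(0) = mex{} = 0
g(1) = mex{} = 0
g(2) = mex{} = 0
g(3) = mex{} = 0
g(4) = mex{} = 0
g(5) = mex{0} = 1
g(6) = mex{0} = 1
g(7) = mex{0} = 1
So g(7) = 1.
By the Sprague-Grundy theorem, the Grundy value of a sum of independent games is the XOR of the component values.
Combined value = 5 ⊕ 1 = 4.

4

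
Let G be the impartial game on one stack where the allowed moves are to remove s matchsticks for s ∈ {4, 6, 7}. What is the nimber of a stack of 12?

Grundy values for subtraction set {4, 6, 7}:
g(0) = mex{} = 0
g(1) = mex{} = 0
g(2) = mex{} = 0
g(3) = mex{} = 0
g(4) = mex{0} = 1
g(5) = mex{0} = 1
g(6) = mex{0} = 1
g(7) = mex{0} = 1
g(8) = mex{0,1} = 2
g(9) = mex{0,1} = 2
g(10) = mex{0,1} = 2
g(11) = mex{1} = 0
g(12) = mex{1,2} = 0
So g(12) = 0.

0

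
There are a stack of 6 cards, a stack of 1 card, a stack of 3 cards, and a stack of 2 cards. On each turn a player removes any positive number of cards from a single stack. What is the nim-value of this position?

6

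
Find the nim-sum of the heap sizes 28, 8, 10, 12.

18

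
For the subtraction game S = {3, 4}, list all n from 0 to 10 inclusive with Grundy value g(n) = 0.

Grundy values for subtraction set {3, 4}:
k:     0  1  2  3  4  5  6  7  8  9 10
g(k):  0  0  0  1  1  1  2  0  0  0  1
The P-positions (g = 0) in 0..10 are 0, 1, 2, 7, 8, 9.

0, 1, 2, 7, 8, 9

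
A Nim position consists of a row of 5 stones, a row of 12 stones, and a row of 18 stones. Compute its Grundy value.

27

Nim-sum: 5 ^ 12 ^ 18 = 27.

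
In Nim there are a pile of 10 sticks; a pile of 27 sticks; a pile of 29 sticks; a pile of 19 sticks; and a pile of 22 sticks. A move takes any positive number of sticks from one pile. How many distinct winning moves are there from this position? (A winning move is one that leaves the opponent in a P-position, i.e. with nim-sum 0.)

3

Nim-sum: 10 XOR 27 XOR 29 XOR 19 XOR 22 = 9.
The overall nim-sum is X = 9. A pile of size p has a winning move iff p XOR X < p (reduce it to p XOR X).
  10: 10 XOR 9 = 3 < 10 — winning move (to 3).
  27: 27 XOR 9 = 18 < 27 — winning move (to 18).
  29: 29 XOR 9 = 20 < 29 — winning move (to 20).
  19: 19 XOR 9 = 26 ≥ 19 — no move.
  22: 22 XOR 9 = 31 ≥ 22 — no move.
That gives 3 winning moves.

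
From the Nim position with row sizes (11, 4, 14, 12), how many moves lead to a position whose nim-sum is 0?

3

Compute the nim-sum pairwise:
11 ⊕ 4 = 15
15 ⊕ 14 = 1
1 ⊕ 12 = 13
The overall nim-sum is X = 13. A row of size p has a winning move iff p XOR X < p (reduce it to p XOR X).
  11: 11 XOR 13 = 6 < 11 — winning move (to 6).
  4: 4 XOR 13 = 9 ≥ 4 — no move.
  14: 14 XOR 13 = 3 < 14 — winning move (to 3).
  12: 12 XOR 13 = 1 < 12 — winning move (to 1).
That gives 3 winning moves.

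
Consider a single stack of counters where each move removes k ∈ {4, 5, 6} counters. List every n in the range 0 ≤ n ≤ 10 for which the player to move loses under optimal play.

0, 1, 2, 3, 10

Grundy values for subtraction set {4, 5, 6}:
g(0) = mex{} = 0
g(1) = mex{} = 0
g(2) = mex{} = 0
g(3) = mex{} = 0
g(4) = mex{0} = 1
g(5) = mex{0} = 1
g(6) = mex{0} = 1
g(7) = mex{0} = 1
g(8) = mex{0,1} = 2
g(9) = mex{0,1} = 2
g(10) = mex{1} = 0
The P-positions (g = 0) in 0..10 are 0, 1, 2, 3, 10.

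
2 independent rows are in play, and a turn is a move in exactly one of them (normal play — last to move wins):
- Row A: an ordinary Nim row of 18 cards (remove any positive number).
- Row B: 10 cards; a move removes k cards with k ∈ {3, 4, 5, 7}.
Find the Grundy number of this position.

18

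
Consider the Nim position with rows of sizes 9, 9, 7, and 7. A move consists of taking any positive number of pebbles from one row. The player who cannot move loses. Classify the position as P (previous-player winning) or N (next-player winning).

Compute the nim-sum pairwise:
9 XOR 9 = 0
0 XOR 7 = 7
7 XOR 7 = 0
The nim-sum is 0, so this is a P-position: the player to move is in a losing position under optimal play.

P-position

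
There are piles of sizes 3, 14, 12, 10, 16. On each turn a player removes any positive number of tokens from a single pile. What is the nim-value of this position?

Compute the nim-sum pairwise:
3 XOR 14 = 13
13 XOR 12 = 1
1 XOR 10 = 11
11 XOR 16 = 27

27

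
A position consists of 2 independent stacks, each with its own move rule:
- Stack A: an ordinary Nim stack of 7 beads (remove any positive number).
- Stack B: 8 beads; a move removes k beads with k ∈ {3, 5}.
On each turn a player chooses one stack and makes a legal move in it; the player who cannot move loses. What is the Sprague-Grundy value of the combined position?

7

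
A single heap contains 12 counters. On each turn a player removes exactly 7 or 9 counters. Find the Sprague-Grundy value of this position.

Compute g(0), g(1), … for moves {7, 9}:
k:     0  1  2  3  4  5  6  7  8  9 10 11 12
g(k):  0  0  0  0  0  0  0  1  1  1  1  1  1
So g(12) = 1.

1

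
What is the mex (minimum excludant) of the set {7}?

0 is not in the set, so the mex is 0.

0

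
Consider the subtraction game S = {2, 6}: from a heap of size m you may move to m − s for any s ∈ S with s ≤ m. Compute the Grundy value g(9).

Grundy values for subtraction set {2, 6}:
k:     0  1  2  3  4  5  6  7  8  9
g(k):  0  0  1  1  0  0  1  1  0  0
So g(9) = 0.

0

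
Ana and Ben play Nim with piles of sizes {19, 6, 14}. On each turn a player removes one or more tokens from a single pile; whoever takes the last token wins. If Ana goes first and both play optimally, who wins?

Ana wins

In binary:
  10011  (19)
  00110  (6)
  01110  (14)
  -----
  11011  (27)
The nim-sum is 27 ≠ 0, so this is an N-position: the player to move can win; Ana has a winning move.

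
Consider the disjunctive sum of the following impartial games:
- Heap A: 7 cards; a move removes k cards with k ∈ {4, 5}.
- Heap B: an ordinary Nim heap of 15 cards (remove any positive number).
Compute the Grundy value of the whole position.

Build the Grundy sequence for heap A with g(k) = mex{g(k−s) : s ∈ {4, 5}, s ≤ k}:
k:     0  1  2  3  4  5  6  7
g(k):  0  0  0  0  1  1  1  1
So g(7) = 1.
Heap B is a plain Nim heap of size 15, so its Grundy value is 15.
By the Sprague-Grundy theorem, the Grundy value of a sum of independent games is the XOR of the component values.
Combined value = 1 ⊕ 15 = 14.

14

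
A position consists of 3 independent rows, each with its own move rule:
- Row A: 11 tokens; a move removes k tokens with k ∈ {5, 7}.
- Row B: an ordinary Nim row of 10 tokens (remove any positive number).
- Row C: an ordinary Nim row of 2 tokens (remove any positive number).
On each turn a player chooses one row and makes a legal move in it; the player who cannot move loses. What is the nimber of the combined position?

10

Grundy values for row A (subtraction set {5, 7}):
g(0) = mex{} = 0
g(1) = mex{} = 0
g(2) = mex{} = 0
g(3) = mex{} = 0
g(4) = mex{} = 0
g(5) = mex{0} = 1
g(6) = mex{0} = 1
g(7) = mex{0} = 1
g(8) = mex{0} = 1
g(9) = mex{0} = 1
g(10) = mex{0,1} = 2
g(11) = mex{0,1} = 2
So g(11) = 2.
Row B is a plain Nim row of size 10, so its Grundy value is 10.
Row C is a plain Nim row of size 2, so its Grundy value is 2.
The value of a disjunctive sum is the nim-sum of the parts.
Combined value = 2 XOR 10 XOR 2 = 10.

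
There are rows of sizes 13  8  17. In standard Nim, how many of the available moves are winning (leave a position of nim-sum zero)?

Compute the nim-sum pairwise:
13 ⊕ 8 = 5
5 ⊕ 17 = 20
The overall nim-sum is X = 20. A row of size p has a winning move iff p XOR X < p (reduce it to p XOR X).
  13: 13 XOR 20 = 25 ≥ 13 — no move.
  8: 8 XOR 20 = 28 ≥ 8 — no move.
  17: 17 XOR 20 = 5 < 17 — winning move (to 5).
That gives 1 winning move.

1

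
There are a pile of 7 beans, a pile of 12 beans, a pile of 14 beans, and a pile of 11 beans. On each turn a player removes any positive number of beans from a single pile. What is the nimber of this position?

Nim-sum: 7 ^ 12 ^ 14 ^ 11 = 14.

14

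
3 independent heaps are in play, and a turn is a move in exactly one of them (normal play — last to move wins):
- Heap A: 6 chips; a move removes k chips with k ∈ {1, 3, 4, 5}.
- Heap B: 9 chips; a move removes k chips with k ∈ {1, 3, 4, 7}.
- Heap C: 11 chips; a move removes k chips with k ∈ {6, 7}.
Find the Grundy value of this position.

2

Grundy values for heap A (subtraction set {1, 3, 4, 5}):
g(0) = mex{} = 0
g(1) = mex{0} = 1
g(2) = mex{1} = 0
g(3) = mex{0} = 1
g(4) = mex{0,1} = 2
g(5) = mex{0,1,2} = 3
g(6) = mex{0,1,3} = 2
So g(6) = 2.
For heap B, compute g(0), g(1), … with moves {1, 3, 4, 7}:
g(0) = mex{} = 0
g(1) = mex{0} = 1
g(2) = mex{1} = 0
g(3) = mex{0} = 1
g(4) = mex{0,1} = 2
g(5) = mex{0,1,2} = 3
g(6) = mex{0,1,3} = 2
g(7) = mex{0,1,2} = 3
g(8) = mex{1,2,3} = 0
g(9) = mex{0,2,3} = 1
So g(9) = 1.
Build the Grundy sequence for heap C with g(k) = mex{g(k−s) : s ∈ {6, 7}, s ≤ k}:
k:     0  1  2  3  4  5  6  7  8  9 10 11
g(k):  0  0  0  0  0  0  1  1  1  1  1  1
So g(11) = 1.
By the Sprague-Grundy theorem, the Grundy value of a sum of independent games is the XOR of the component values.
Combined value = 2 XOR 1 XOR 1 = 2.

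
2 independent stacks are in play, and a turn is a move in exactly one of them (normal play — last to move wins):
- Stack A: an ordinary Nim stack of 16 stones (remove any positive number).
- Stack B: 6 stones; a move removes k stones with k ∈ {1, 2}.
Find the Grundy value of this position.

16

Stack A is a plain Nim stack of size 16, so its Grundy value is 16.
Build the Grundy sequence for stack B with g(k) = mex{g(k−s) : s ∈ {1, 2}, s ≤ k}:
g(0) = mex{} = 0
g(1) = mex{0} = 1
g(2) = mex{0,1} = 2
g(3) = mex{1,2} = 0
g(4) = mex{0,2} = 1
g(5) = mex{0,1} = 2
g(6) = mex{1,2} = 0
So g(6) = 0.
The value of a disjunctive sum is the nim-sum of the parts.
Combined value = 16 XOR 0 = 16.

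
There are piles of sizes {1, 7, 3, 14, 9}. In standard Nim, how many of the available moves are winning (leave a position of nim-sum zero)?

3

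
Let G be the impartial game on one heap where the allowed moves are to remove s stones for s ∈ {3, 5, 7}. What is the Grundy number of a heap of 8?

2

Compute g(0), g(1), … for moves {3, 5, 7}:
g(0) = mex{} = 0
g(1) = mex{} = 0
g(2) = mex{} = 0
g(3) = mex{0} = 1
g(4) = mex{0} = 1
g(5) = mex{0} = 1
g(6) = mex{0,1} = 2
g(7) = mex{0,1} = 2
g(8) = mex{0,1} = 2
So g(8) = 2.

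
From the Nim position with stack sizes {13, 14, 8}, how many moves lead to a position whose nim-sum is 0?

3

Compute the nim-sum pairwise:
13 XOR 14 = 3
3 XOR 8 = 11
The overall nim-sum is X = 11. A stack of size p has a winning move iff p XOR X < p (reduce it to p XOR X).
  13: 13 XOR 11 = 6 < 13 — winning move (to 6).
  14: 14 XOR 11 = 5 < 14 — winning move (to 5).
  8: 8 XOR 11 = 3 < 8 — winning move (to 3).
That gives 3 winning moves.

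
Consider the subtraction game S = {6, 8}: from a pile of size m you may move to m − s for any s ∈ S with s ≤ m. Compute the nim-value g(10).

1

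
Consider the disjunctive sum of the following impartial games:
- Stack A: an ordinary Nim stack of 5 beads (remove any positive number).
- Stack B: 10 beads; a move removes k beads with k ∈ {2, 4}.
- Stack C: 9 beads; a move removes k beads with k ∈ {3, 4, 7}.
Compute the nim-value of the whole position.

4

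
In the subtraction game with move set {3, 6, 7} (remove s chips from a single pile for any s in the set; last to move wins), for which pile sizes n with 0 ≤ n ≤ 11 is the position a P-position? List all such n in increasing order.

Compute g(0), g(1), … for moves {3, 6, 7}:
k:     0  1  2  3  4  5  6  7  8  9 10 11
g(k):  0  0  0  1  1  1  2  2  2  3  0  0
The P-positions (g = 0) in 0..11 are 0, 1, 2, 10, 11.

0, 1, 2, 10, 11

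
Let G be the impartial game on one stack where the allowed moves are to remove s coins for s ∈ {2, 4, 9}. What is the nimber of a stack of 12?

0

Build the Grundy sequence with g(k) = mex{g(k−s) : s ∈ {2, 4, 9}, s ≤ k}:
k:     0  1  2  3  4  5  6  7  8  9 10 11 12
g(k):  0  0  1  1  2  2  0  0  1  1  2  2  0
So g(12) = 0.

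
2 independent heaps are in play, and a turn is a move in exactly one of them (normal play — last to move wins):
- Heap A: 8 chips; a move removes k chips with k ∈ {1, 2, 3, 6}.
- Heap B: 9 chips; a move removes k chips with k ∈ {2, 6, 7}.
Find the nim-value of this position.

0

Grundy values for heap A (subtraction set {1, 2, 3, 6}):
g(0) = mex{} = 0
g(1) = mex{0} = 1
g(2) = mex{0,1} = 2
g(3) = mex{0,1,2} = 3
g(4) = mex{1,2,3} = 0
g(5) = mex{0,2,3} = 1
g(6) = mex{0,1,3} = 2
g(7) = mex{0,1,2} = 3
g(8) = mex{1,2,3} = 0
So g(8) = 0.
For heap B, compute g(0), g(1), … with moves {2, 6, 7}:
k:     0  1  2  3  4  5  6  7  8  9
g(k):  0  0  1  1  0  0  1  1  2  0
So g(9) = 0.
By the Sprague-Grundy theorem, the Grundy value of a sum of independent games is the XOR of the component values.
Combined value = 0 ⊕ 0 = 0.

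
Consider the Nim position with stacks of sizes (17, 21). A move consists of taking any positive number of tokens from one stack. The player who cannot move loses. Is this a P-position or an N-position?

N-position

Compute the nim-sum pairwise:
17 ⊕ 21 = 4
The nim-sum is 4 ≠ 0, so this is an N-position: the player to move can win.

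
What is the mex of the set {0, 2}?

0 is in the set but 1 is not, so the mex is 1.

1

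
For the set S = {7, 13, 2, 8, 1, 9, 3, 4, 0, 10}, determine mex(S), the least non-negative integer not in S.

The values 0, 1, 2, 3, 4 are all present; 5 is the first non-negative integer missing from the set.

5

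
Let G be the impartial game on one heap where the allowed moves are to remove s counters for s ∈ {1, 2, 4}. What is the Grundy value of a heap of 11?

2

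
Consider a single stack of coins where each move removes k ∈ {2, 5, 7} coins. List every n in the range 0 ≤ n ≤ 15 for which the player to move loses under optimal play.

0, 1, 4, 10, 13, 14

Build the Grundy sequence with g(k) = mex{g(k−s) : s ∈ {2, 5, 7}, s ≤ k}:
k:     0  1  2  3  4  5  6  7  8  9 10 11 12 13 14 15
g(k):  0  0  1  1  0  2  1  3  2  2  0  3  1  0  0  1
The P-positions (g = 0) in 0..15 are 0, 1, 4, 10, 13, 14.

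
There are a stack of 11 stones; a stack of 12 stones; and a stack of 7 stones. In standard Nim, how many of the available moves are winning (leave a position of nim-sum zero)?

0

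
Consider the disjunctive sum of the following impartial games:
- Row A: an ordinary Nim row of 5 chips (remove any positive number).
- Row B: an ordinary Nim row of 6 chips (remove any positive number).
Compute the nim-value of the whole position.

Row A is a plain Nim row of size 5, so its Grundy value is 5.
Row B is a plain Nim row of size 6, so its Grundy value is 6.
The value of a disjunctive sum is the nim-sum of the parts.
Combined value = 5 ⊕ 6 = 3.

3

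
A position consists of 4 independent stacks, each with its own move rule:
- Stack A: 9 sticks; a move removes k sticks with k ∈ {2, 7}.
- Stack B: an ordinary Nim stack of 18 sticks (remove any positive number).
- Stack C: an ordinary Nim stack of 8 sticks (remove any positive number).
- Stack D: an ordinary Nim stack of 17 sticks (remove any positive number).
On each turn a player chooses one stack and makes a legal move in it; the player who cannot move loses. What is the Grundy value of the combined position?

11

Grundy values for stack A (subtraction set {2, 7}):
g(0) = mex{} = 0
g(1) = mex{} = 0
g(2) = mex{0} = 1
g(3) = mex{0} = 1
g(4) = mex{1} = 0
g(5) = mex{1} = 0
g(6) = mex{0} = 1
g(7) = mex{0} = 1
g(8) = mex{0,1} = 2
g(9) = mex{1} = 0
So g(9) = 0.
Stack B is a plain Nim stack of size 18, so its Grundy value is 18.
Stack C is a plain Nim stack of size 8, so its Grundy value is 8.
Stack D is a plain Nim stack of size 17, so its Grundy value is 17.
The value of a disjunctive sum is the nim-sum of the parts.
Combined value = 0 ⊕ 18 ⊕ 8 ⊕ 17 = 11.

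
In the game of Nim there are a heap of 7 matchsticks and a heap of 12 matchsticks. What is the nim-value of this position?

11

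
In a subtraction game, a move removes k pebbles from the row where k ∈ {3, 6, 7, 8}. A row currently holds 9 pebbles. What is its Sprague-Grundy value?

3

Compute g(0), g(1), … for moves {3, 6, 7, 8}:
k:     0  1  2  3  4  5  6  7  8  9
g(k):  0  0  0  1  1  1  2  2  2  3
So g(9) = 3.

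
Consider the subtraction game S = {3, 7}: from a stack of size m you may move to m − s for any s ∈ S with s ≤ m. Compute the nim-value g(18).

2

Build the Grundy sequence with g(k) = mex{g(k−s) : s ∈ {3, 7}, s ≤ k}:
k:     0  1  2  3  4  5  6  7  8  9 10 11 12 13 14 15 16 17 18
g(k):  0  0  0  1  1  1  0  2  2  1  0  0  0  1  1  1  0  2  2
So g(18) = 2.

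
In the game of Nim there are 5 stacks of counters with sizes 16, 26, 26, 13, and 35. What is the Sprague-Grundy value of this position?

62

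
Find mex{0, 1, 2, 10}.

3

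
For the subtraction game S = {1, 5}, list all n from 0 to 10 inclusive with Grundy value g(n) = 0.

0, 2, 4, 6, 8, 10

Grundy values for subtraction set {1, 5}:
k:     0  1  2  3  4  5  6  7  8  9 10
g(k):  0  1  0  1  0  1  0  1  0  1  0
The P-positions (g = 0) in 0..10 are 0, 2, 4, 6, 8, 10.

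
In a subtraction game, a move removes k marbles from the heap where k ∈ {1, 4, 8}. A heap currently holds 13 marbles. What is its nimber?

1

Compute g(0), g(1), … for moves {1, 4, 8}:
g(0) = mex{} = 0
g(1) = mex{0} = 1
g(2) = mex{1} = 0
g(3) = mex{0} = 1
g(4) = mex{0,1} = 2
g(5) = mex{1,2} = 0
g(6) = mex{0} = 1
g(7) = mex{1} = 0
g(8) = mex{0,2} = 1
g(9) = mex{0,1} = 2
g(10) = mex{0,1,2} = 3
g(11) = mex{0,1,3} = 2
g(12) = mex{1,2} = 0
g(13) = mex{0,2} = 1
So g(13) = 1.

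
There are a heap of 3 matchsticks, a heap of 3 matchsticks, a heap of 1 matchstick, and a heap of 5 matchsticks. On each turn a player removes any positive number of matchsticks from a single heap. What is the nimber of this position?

4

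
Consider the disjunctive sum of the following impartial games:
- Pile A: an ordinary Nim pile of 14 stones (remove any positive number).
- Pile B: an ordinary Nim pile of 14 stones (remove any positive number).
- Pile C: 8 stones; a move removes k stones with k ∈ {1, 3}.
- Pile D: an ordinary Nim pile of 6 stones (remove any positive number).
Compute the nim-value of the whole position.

6

Pile A is a plain Nim pile of size 14, so its Grundy value is 14.
Pile B is a plain Nim pile of size 14, so its Grundy value is 14.
Grundy values for pile C (subtraction set {1, 3}):
k:     0  1  2  3  4  5  6  7  8
g(k):  0  1  0  1  0  1  0  1  0
So g(8) = 0.
Pile D is a plain Nim pile of size 6, so its Grundy value is 6.
By the Sprague-Grundy theorem, the Grundy value of a sum of independent games is the XOR of the component values.
Combined value = 14 XOR 14 XOR 0 XOR 6 = 6.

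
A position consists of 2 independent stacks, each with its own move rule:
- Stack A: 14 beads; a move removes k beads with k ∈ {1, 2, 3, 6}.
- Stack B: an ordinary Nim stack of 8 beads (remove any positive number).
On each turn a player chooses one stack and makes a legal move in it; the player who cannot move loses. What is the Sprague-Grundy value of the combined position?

Build the Grundy sequence for stack A with g(k) = mex{g(k−s) : s ∈ {1, 2, 3, 6}, s ≤ k}:
k:     0  1  2  3  4  5  6  7  8  9 10 11 12 13 14
g(k):  0  1  2  3  0  1  2  3  0  1  2  3  0  1  2
So g(14) = 2.
Stack B is a plain Nim stack of size 8, so its Grundy value is 8.
By the Sprague-Grundy theorem, the Grundy value of a sum of independent games is the XOR of the component values.
Combined value = 2 XOR 8 = 10.

10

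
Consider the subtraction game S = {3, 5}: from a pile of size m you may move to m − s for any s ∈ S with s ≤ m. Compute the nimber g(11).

1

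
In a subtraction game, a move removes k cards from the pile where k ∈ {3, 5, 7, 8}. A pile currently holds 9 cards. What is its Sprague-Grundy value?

Compute g(0), g(1), … for moves {3, 5, 7, 8}:
k:     0  1  2  3  4  5  6  7  8  9
g(k):  0  0  0  1  1  1  2  2  2  3
So g(9) = 3.

3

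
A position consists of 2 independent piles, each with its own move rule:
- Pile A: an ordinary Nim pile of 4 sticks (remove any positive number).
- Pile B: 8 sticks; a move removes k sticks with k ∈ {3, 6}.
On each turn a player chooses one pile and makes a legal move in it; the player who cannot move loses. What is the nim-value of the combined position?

6

Pile A is a plain Nim pile of size 4, so its Grundy value is 4.
For pile B, compute g(0), g(1), … with moves {3, 6}:
k:     0  1  2  3  4  5  6  7  8
g(k):  0  0  0  1  1  1  2  2  2
So g(8) = 2.
By the Sprague-Grundy theorem, the Grundy value of a sum of independent games is the XOR of the component values.
Combined value = 4 ⊕ 2 = 6.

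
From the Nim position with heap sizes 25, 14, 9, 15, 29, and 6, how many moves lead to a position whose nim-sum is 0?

5

Bitwise XOR of the heap sizes:
  11001  (25)
  01110  (14)
  01001  (9)
  01111  (15)
  11101  (29)
  00110  (6)
  -----
  01010  (10)
The overall nim-sum is X = 10. A heap of size p has a winning move iff p XOR X < p (reduce it to p XOR X).
  25: 25 XOR 10 = 19 < 25 — winning move (to 19).
  14: 14 XOR 10 = 4 < 14 — winning move (to 4).
  9: 9 XOR 10 = 3 < 9 — winning move (to 3).
  15: 15 XOR 10 = 5 < 15 — winning move (to 5).
  29: 29 XOR 10 = 23 < 29 — winning move (to 23).
  6: 6 XOR 10 = 12 ≥ 6 — no move.
That gives 5 winning moves.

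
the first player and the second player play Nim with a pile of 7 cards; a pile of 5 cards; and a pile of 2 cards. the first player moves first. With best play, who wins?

the second player wins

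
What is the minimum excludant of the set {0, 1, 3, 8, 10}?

2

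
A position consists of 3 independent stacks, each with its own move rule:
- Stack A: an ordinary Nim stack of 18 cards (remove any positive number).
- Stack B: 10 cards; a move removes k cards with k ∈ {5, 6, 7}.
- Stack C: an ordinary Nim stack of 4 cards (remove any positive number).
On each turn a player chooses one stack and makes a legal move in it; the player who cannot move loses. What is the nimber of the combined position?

Stack A is a plain Nim stack of size 18, so its Grundy value is 18.
For stack B, compute g(0), g(1), … with moves {5, 6, 7}:
k:     0  1  2  3  4  5  6  7  8  9 10
g(k):  0  0  0  0  0  1  1  1  1  1  2
So g(10) = 2.
Stack C is a plain Nim stack of size 4, so its Grundy value is 4.
By the Sprague-Grundy theorem, the Grundy value of a sum of independent games is the XOR of the component values.
Combined value = 18 ⊕ 2 ⊕ 4 = 20.

20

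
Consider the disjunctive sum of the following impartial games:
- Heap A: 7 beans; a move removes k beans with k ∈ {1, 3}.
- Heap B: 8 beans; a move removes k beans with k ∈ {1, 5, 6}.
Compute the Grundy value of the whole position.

3

Grundy values for heap A (subtraction set {1, 3}):
g(0) = mex{} = 0
g(1) = mex{0} = 1
g(2) = mex{1} = 0
g(3) = mex{0} = 1
g(4) = mex{1} = 0
g(5) = mex{0} = 1
g(6) = mex{1} = 0
g(7) = mex{0} = 1
So g(7) = 1.
Grundy values for heap B (subtraction set {1, 5, 6}):
k:     0  1  2  3  4  5  6  7  8
g(k):  0  1  0  1  0  1  2  3  2
So g(8) = 2.
The value of a disjunctive sum is the nim-sum of the parts.
Combined value = 1 ⊕ 2 = 3.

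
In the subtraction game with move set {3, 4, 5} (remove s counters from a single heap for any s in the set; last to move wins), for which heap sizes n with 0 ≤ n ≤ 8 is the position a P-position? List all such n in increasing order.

0, 1, 2, 8

Build the Grundy sequence with g(k) = mex{g(k−s) : s ∈ {3, 4, 5}, s ≤ k}:
g(0) = mex{} = 0
g(1) = mex{} = 0
g(2) = mex{} = 0
g(3) = mex{0} = 1
g(4) = mex{0} = 1
g(5) = mex{0} = 1
g(6) = mex{0,1} = 2
g(7) = mex{0,1} = 2
g(8) = mex{1} = 0
The P-positions (g = 0) in 0..8 are 0, 1, 2, 8.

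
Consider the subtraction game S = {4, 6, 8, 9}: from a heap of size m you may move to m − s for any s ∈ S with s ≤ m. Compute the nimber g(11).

2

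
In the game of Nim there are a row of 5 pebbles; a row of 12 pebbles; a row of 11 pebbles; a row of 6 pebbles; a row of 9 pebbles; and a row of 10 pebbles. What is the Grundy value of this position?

7

Write each in binary and XOR column by column:
  0101  (5)
  1100  (12)
  1011  (11)
  0110  (6)
  1001  (9)
  1010  (10)
  ----
  0111  (7)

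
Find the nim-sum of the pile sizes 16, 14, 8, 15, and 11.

Compute the nim-sum pairwise:
16 XOR 14 = 30
30 XOR 8 = 22
22 XOR 15 = 25
25 XOR 11 = 18

18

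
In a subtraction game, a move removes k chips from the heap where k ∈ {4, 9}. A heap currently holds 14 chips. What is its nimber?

0

Build the Grundy sequence with g(k) = mex{g(k−s) : s ∈ {4, 9}, s ≤ k}:
g(0) = mex{} = 0
g(1) = mex{} = 0
g(2) = mex{} = 0
g(3) = mex{} = 0
g(4) = mex{0} = 1
g(5) = mex{0} = 1
g(6) = mex{0} = 1
g(7) = mex{0} = 1
g(8) = mex{1} = 0
g(9) = mex{0,1} = 2
g(10) = mex{0,1} = 2
g(11) = mex{0,1} = 2
g(12) = mex{0} = 1
g(13) = mex{1,2} = 0
g(14) = mex{1,2} = 0
So g(14) = 0.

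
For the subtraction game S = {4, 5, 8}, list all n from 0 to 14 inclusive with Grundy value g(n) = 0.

0, 1, 2, 3, 12, 13, 14

Build the Grundy sequence with g(k) = mex{g(k−s) : s ∈ {4, 5, 8}, s ≤ k}:
g(0) = mex{} = 0
g(1) = mex{} = 0
g(2) = mex{} = 0
g(3) = mex{} = 0
g(4) = mex{0} = 1
g(5) = mex{0} = 1
g(6) = mex{0} = 1
g(7) = mex{0} = 1
g(8) = mex{0,1} = 2
g(9) = mex{0,1} = 2
g(10) = mex{0,1} = 2
g(11) = mex{0,1} = 2
g(12) = mex{1,2} = 0
g(13) = mex{1,2} = 0
g(14) = mex{1,2} = 0
The P-positions (g = 0) in 0..14 are 0, 1, 2, 3, 12, 13, 14.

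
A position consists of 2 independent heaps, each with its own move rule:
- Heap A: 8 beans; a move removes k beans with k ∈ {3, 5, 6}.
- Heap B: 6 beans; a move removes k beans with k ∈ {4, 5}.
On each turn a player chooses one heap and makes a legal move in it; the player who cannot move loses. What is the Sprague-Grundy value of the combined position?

Build the Grundy sequence for heap A with g(k) = mex{g(k−s) : s ∈ {3, 5, 6}, s ≤ k}:
g(0) = mex{} = 0
g(1) = mex{} = 0
g(2) = mex{} = 0
g(3) = mex{0} = 1
g(4) = mex{0} = 1
g(5) = mex{0} = 1
g(6) = mex{0,1} = 2
g(7) = mex{0,1} = 2
g(8) = mex{0,1} = 2
So g(8) = 2.
For heap B, compute g(0), g(1), … with moves {4, 5}:
k:     0  1  2  3  4  5  6
g(k):  0  0  0  0  1  1  1
So g(6) = 1.
By the Sprague-Grundy theorem, the Grundy value of a sum of independent games is the XOR of the component values.
Combined value = 2 ⊕ 1 = 3.

3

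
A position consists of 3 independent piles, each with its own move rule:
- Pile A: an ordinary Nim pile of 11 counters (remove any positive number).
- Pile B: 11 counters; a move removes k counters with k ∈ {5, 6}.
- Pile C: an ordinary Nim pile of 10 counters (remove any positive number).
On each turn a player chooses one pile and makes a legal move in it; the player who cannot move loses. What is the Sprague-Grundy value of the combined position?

1

Pile A is a plain Nim pile of size 11, so its Grundy value is 11.
Build the Grundy sequence for pile B with g(k) = mex{g(k−s) : s ∈ {5, 6}, s ≤ k}:
k:     0  1  2  3  4  5  6  7  8  9 10 11
g(k):  0  0  0  0  0  1  1  1  1  1  2  0
So g(11) = 0.
Pile C is a plain Nim pile of size 10, so its Grundy value is 10.
The value of a disjunctive sum is the nim-sum of the parts.
Combined value = 11 XOR 0 XOR 10 = 1.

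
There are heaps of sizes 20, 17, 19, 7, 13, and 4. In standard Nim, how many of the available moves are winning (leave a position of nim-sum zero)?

3

Bitwise XOR of the heap sizes:
  10100  (20)
  10001  (17)
  10011  (19)
  00111  (7)
  01101  (13)
  00100  (4)
  -----
  11000  (24)
The overall nim-sum is X = 24. A heap of size p has a winning move iff p XOR X < p (reduce it to p XOR X).
  20: 20 XOR 24 = 12 < 20 — winning move (to 12).
  17: 17 XOR 24 = 9 < 17 — winning move (to 9).
  19: 19 XOR 24 = 11 < 19 — winning move (to 11).
  7: 7 XOR 24 = 31 ≥ 7 — no move.
  13: 13 XOR 24 = 21 ≥ 13 — no move.
  4: 4 XOR 24 = 28 ≥ 4 — no move.
That gives 3 winning moves.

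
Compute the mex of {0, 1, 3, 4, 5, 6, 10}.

The values 0, 1 are all present; 2 is the first non-negative integer missing from the set.

2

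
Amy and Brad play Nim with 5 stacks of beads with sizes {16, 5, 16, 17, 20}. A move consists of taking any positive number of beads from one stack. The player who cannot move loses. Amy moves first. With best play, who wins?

Brad wins

Bitwise XOR of the heap sizes:
  10000  (16)
  00101  (5)
  10000  (16)
  10001  (17)
  10100  (20)
  -----
  00000  (0)
The nim-sum is 0, so this is a P-position: the player to move is in a losing position under optimal play; Amy is about to move from it and so loses — Brad wins.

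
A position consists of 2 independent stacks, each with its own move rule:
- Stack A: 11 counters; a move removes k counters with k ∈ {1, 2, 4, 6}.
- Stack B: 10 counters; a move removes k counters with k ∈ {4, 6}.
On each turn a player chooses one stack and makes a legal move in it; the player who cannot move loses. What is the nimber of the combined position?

0

Build the Grundy sequence for stack A with g(k) = mex{g(k−s) : s ∈ {1, 2, 4, 6}, s ≤ k}:
k:     0  1  2  3  4  5  6  7  8  9 10 11
g(k):  0  1  2  0  1  2  3  4  0  1  2  0
So g(11) = 0.
For stack B, compute g(0), g(1), … with moves {4, 6}:
g(0) = mex{} = 0
g(1) = mex{} = 0
g(2) = mex{} = 0
g(3) = mex{} = 0
g(4) = mex{0} = 1
g(5) = mex{0} = 1
g(6) = mex{0} = 1
g(7) = mex{0} = 1
g(8) = mex{0,1} = 2
g(9) = mex{0,1} = 2
g(10) = mex{1} = 0
So g(10) = 0.
The value of a disjunctive sum is the nim-sum of the parts.
Combined value = 0 ⊕ 0 = 0.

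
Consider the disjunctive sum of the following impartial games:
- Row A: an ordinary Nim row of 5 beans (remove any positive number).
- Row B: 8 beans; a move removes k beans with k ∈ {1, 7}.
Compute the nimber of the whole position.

5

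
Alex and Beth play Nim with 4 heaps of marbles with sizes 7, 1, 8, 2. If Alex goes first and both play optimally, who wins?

In binary:
  0111  (7)
  0001  (1)
  1000  (8)
  0010  (2)
  ----
  1100  (12)
The nim-sum is 12 ≠ 0, so this is an N-position: the player to move can win; Alex has a winning move.

Alex wins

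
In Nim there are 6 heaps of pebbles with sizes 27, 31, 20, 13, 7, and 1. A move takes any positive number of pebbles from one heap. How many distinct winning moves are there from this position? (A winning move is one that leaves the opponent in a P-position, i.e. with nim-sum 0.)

Nim-sum: 27 XOR 31 XOR 20 XOR 13 XOR 7 XOR 1 = 27.
The overall nim-sum is X = 27. A heap of size p has a winning move iff p XOR X < p (reduce it to p XOR X).
  27: 27 XOR 27 = 0 < 27 — winning move (to 0).
  31: 31 XOR 27 = 4 < 31 — winning move (to 4).
  20: 20 XOR 27 = 15 < 20 — winning move (to 15).
  13: 13 XOR 27 = 22 ≥ 13 — no move.
  7: 7 XOR 27 = 28 ≥ 7 — no move.
  1: 1 XOR 27 = 26 ≥ 1 — no move.
That gives 3 winning moves.

3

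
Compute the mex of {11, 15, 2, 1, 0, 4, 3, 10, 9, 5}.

The values 0, 1, 2, 3, 4, 5 are all present; 6 is the first non-negative integer missing from the set.

6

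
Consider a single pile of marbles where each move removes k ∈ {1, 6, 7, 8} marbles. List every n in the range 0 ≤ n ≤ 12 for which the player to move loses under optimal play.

0, 2, 4

Build the Grundy sequence with g(k) = mex{g(k−s) : s ∈ {1, 6, 7, 8}, s ≤ k}:
g(0) = mex{} = 0
g(1) = mex{0} = 1
g(2) = mex{1} = 0
g(3) = mex{0} = 1
g(4) = mex{1} = 0
g(5) = mex{0} = 1
g(6) = mex{0,1} = 2
g(7) = mex{0,1,2} = 3
g(8) = mex{0,1,3} = 2
g(9) = mex{0,1,2} = 3
g(10) = mex{0,1,3} = 2
g(11) = mex{0,1,2} = 3
g(12) = mex{0,1,2,3} = 4
The P-positions (g = 0) in 0..12 are 0, 2, 4.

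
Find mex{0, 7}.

1

0 is in the set but 1 is not, so the mex is 1.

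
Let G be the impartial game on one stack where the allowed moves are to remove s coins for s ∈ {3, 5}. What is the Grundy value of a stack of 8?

Build the Grundy sequence with g(k) = mex{g(k−s) : s ∈ {3, 5}, s ≤ k}:
k:     0  1  2  3  4  5  6  7  8
g(k):  0  0  0  1  1  1  2  2  0
So g(8) = 0.

0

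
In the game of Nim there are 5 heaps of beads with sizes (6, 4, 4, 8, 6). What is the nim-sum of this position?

8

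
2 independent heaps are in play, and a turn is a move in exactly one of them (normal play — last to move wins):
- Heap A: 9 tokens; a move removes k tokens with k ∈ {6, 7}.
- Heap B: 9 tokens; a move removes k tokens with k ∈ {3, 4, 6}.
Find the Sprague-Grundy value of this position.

1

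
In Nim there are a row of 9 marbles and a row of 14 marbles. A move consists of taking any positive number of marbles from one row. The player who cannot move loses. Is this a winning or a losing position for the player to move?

Bitwise XOR of the heap sizes:
  1001  (9)
  1110  (14)
  ----
  0111  (7)
The nim-sum is 7 ≠ 0, so this is an N-position: the player to move can win.

Winning position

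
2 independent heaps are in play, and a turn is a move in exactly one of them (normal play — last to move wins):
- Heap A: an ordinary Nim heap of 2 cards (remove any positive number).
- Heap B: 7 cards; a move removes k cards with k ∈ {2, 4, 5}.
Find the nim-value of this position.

2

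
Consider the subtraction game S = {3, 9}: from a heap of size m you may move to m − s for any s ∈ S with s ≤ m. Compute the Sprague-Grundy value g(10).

Compute g(0), g(1), … for moves {3, 9}:
k:     0  1  2  3  4  5  6  7  8  9 10
g(k):  0  0  0  1  1  1  0  0  0  1  1
So g(10) = 1.

1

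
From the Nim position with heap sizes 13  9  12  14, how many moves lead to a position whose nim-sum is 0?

3

Bitwise XOR of the heap sizes:
  1101  (13)
  1001  (9)
  1100  (12)
  1110  (14)
  ----
  0110  (6)
The overall nim-sum is X = 6. A heap of size p has a winning move iff p XOR X < p (reduce it to p XOR X).
  13: 13 XOR 6 = 11 < 13 — winning move (to 11).
  9: 9 XOR 6 = 15 ≥ 9 — no move.
  12: 12 XOR 6 = 10 < 12 — winning move (to 10).
  14: 14 XOR 6 = 8 < 14 — winning move (to 8).
That gives 3 winning moves.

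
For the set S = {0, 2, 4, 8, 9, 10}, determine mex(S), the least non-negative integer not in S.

0 is in the set but 1 is not, so the mex is 1.

1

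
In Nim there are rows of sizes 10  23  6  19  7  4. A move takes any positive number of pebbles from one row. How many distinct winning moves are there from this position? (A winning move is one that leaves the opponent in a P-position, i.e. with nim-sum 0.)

1

Nim-sum: 10 ⊕ 23 ⊕ 6 ⊕ 19 ⊕ 7 ⊕ 4 = 11.
The overall nim-sum is X = 11. A row of size p has a winning move iff p XOR X < p (reduce it to p XOR X).
  10: 10 XOR 11 = 1 < 10 — winning move (to 1).
  23: 23 XOR 11 = 28 ≥ 23 — no move.
  6: 6 XOR 11 = 13 ≥ 6 — no move.
  19: 19 XOR 11 = 24 ≥ 19 — no move.
  7: 7 XOR 11 = 12 ≥ 7 — no move.
  4: 4 XOR 11 = 15 ≥ 4 — no move.
That gives 1 winning move.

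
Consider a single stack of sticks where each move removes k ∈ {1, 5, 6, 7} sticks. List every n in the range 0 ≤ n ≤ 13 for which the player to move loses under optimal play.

Build the Grundy sequence with g(k) = mex{g(k−s) : s ∈ {1, 5, 6, 7}, s ≤ k}:
k:     0  1  2  3  4  5  6  7  8  9 10 11 12 13
g(k):  0  1  0  1  0  1  2  3  2  3  2  3  0  1
The P-positions (g = 0) in 0..13 are 0, 2, 4, 12.

0, 2, 4, 12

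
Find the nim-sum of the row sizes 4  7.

3

Compute the nim-sum pairwise:
4 ⊕ 7 = 3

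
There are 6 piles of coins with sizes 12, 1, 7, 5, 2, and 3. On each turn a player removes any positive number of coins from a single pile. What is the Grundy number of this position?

Compute the nim-sum pairwise:
12 ⊕ 1 = 13
13 ⊕ 7 = 10
10 ⊕ 5 = 15
15 ⊕ 2 = 13
13 ⊕ 3 = 14

14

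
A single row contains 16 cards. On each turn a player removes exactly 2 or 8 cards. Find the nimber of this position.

1

Build the Grundy sequence with g(k) = mex{g(k−s) : s ∈ {2, 8}, s ≤ k}:
k:     0  1  2  3  4  5  6  7  8  9 10 11 12 13 14 15 16
g(k):  0  0  1  1  0  0  1  1  2  2  0  0  1  1  0  0  1
So g(16) = 1.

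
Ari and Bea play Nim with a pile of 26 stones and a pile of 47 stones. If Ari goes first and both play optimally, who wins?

Ari wins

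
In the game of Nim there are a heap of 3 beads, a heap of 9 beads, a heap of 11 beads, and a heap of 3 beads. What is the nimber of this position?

2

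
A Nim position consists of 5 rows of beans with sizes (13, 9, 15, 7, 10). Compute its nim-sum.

6

Compute the nim-sum pairwise:
13 ^ 9 = 4
4 ^ 15 = 11
11 ^ 7 = 12
12 ^ 10 = 6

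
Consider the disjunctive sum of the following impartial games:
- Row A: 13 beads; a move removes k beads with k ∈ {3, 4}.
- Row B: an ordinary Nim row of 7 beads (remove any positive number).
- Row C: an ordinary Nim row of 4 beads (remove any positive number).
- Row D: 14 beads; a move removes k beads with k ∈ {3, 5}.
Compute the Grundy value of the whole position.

3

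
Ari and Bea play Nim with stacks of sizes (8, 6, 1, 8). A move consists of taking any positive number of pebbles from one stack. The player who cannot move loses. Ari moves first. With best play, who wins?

Ari wins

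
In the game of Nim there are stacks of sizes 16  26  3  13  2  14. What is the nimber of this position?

Write each in binary and XOR column by column:
  10000  (16)
  11010  (26)
  00011  (3)
  01101  (13)
  00010  (2)
  01110  (14)
  -----
  01000  (8)

8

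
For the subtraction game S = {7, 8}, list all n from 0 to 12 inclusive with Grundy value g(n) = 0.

Grundy values for subtraction set {7, 8}:
g(0) = mex{} = 0
g(1) = mex{} = 0
g(2) = mex{} = 0
g(3) = mex{} = 0
g(4) = mex{} = 0
g(5) = mex{} = 0
g(6) = mex{} = 0
g(7) = mex{0} = 1
g(8) = mex{0} = 1
g(9) = mex{0} = 1
g(10) = mex{0} = 1
g(11) = mex{0} = 1
g(12) = mex{0} = 1
The P-positions (g = 0) in 0..12 are 0, 1, 2, 3, 4, 5, 6.

0, 1, 2, 3, 4, 5, 6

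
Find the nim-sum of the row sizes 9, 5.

12

Compute the nim-sum pairwise:
9 ^ 5 = 12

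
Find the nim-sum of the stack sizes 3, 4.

7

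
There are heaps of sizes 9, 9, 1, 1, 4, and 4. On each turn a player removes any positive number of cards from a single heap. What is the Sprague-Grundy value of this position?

Write each in binary and XOR column by column:
  1001  (9)
  1001  (9)
  0001  (1)
  0001  (1)
  0100  (4)
  0100  (4)
  ----
  0000  (0)

0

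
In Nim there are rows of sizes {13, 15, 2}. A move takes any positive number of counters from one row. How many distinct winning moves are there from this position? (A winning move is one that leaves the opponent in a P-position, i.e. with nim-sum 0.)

Nim-sum: 13 ^ 15 ^ 2 = 0.
The nim-sum is already 0, so every move leaves a nonzero nim-sum — there are no winning moves.

0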